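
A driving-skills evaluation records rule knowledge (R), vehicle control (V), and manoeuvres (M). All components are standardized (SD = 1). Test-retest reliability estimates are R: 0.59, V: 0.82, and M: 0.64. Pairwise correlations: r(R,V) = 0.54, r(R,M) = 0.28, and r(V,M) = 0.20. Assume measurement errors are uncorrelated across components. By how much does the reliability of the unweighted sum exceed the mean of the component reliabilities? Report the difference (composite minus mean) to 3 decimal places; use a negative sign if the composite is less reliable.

Var(sum) = 3 + 2.04 = 5.04; true-score variance = 2.05 + 2.04 = 4.09; composite reliability = 0.8115.
Mean component reliability = 0.6833.
Difference = 0.8115 − 0.6833 = 0.128.

0.128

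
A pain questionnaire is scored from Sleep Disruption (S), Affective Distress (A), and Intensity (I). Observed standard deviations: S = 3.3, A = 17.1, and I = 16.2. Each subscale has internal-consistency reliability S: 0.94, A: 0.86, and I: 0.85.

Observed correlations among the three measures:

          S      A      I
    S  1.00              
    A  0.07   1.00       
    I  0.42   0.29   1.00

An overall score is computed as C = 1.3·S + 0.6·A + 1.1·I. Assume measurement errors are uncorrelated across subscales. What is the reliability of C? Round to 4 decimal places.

Var(C) = 1.3²·3.3² + 0.6²·17.1² + 1.1²·16.2² + 2·[0.78·3.3·17.1·0.07 + 1.43·3.3·16.2·0.42 + 0.66·17.1·16.2·0.29] = 441.224 + 176.422 = 617.646.
Under uncorrelated errors the observed covariances equal the true-score covariances, so only the own-variance terms attenuate.
True-score variance = [1.3²·3.3²·0.94 + 0.6²·17.1²·0.86 + 1.1²·16.2²·0.85] + 176.422 = 377.75 + 176.422 = 554.171.
Reliability = 554.171 / 617.646 = 0.8972.

0.8972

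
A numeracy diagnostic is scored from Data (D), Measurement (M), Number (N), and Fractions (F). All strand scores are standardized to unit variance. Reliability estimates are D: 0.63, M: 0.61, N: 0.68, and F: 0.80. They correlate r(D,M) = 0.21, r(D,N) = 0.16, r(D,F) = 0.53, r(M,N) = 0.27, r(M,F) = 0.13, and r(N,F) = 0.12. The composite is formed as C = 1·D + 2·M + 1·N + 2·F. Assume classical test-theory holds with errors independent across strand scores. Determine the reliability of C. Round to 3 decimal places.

Var(C) = 1 + 2² + 1 + 2² + 2·[2·0.21 + 0.16 + 2·0.53 + 2·0.27 + 4·0.13 + 2·0.12] = 10 + 5.88 = 15.88.
With uncorrelated errors the cross-covariances are all true-score covariance, so they carry over unchanged; only the diagonal terms shrink to ρᵢσᵢ².
True-score variance = [0.63 + 2²·0.61 + 0.68 + 2²·0.80] + 5.88 = 6.95 + 5.88 = 12.83.
Reliability = 12.83 / 15.88 = 0.808.

0.808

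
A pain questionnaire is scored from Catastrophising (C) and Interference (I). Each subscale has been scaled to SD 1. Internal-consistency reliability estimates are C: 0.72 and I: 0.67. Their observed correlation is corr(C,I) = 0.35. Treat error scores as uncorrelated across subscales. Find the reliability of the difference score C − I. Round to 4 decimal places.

0.5308

Var(C−I) = 1 + 1 − 2·0.35 = 2 − 0.7 = 1.3.
Because errors are independent across components, Cov(Tᵢ,Tⱼ) = Cov(Xᵢ,Xⱼ); the off-diagonal part of the true-score variance is the same as above.
True-score variance = [0.72 + 0.67] − 0.7 = 1.39 − 0.7 = 0.69.
Reliability = 0.69 / 1.3 = 0.5308.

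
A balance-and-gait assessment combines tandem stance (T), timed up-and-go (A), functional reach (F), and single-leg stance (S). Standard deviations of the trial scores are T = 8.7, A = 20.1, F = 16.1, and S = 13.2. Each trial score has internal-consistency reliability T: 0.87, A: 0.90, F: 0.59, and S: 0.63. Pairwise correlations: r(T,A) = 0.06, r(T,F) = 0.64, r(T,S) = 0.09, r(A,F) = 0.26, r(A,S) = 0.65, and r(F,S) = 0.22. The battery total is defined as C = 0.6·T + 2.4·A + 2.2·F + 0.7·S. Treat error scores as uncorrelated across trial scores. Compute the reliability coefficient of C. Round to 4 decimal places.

Var(C) = 0.6²·8.7² + 2.4²·20.1² + 2.2²·16.1² + 0.7²·13.2² + 2·[1.44·8.7·20.1·0.06 + 1.32·8.7·16.1·0.64 + 0.42·8.7·13.2·0.09 + 5.28·20.1·16.1·0.26 + 1.68·20.1·13.2·0.65 + 1.54·16.1·13.2·0.22] = 3694.3 + 1887.53 = 5581.83.
With uncorrelated errors the cross-covariances are all true-score covariance, so they carry over unchanged; only the diagonal terms shrink to ρᵢσᵢ².
True-score variance = [0.6²·8.7²·0.87 + 2.4²·20.1²·0.90 + 2.2²·16.1²·0.59 + 0.7²·13.2²·0.63] + 1887.53 = 2912.08 + 1887.53 = 4799.61.
Reliability = 4799.61 / 5581.83 = 0.8599.

0.8599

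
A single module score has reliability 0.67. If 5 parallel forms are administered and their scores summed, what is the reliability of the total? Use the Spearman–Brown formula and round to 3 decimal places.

ρ_k = kρ / (1 + (k−1)ρ) = 5·0.67 / (1 + 4·0.67) = 3.350 / 3.680 = 0.910.

0.910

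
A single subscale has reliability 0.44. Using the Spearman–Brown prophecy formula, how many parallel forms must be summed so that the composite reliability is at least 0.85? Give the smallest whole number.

k ≥ ρ*(1−ρ₁)/(ρ₁(1−ρ*)) = 0.85·0.56 / (0.44·0.15) = 7.212.
Smallest integer k = 8.

8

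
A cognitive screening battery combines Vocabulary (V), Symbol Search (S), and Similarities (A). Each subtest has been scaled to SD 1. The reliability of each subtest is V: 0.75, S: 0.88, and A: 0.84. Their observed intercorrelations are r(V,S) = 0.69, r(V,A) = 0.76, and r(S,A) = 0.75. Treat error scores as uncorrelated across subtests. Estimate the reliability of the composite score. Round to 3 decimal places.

0.928

Var(V+S+A) = 3 + 2·[0.69 + 0.76 + 0.75] = 3 + 4.4 = 7.4.
Because errors are independent across components, Cov(Tᵢ,Tⱼ) = Cov(Xᵢ,Xⱼ); the off-diagonal part of the true-score variance is the same as above.
True-score variance = [0.75 + 0.88 + 0.84] + 4.4 = 2.47 + 4.4 = 6.87.
Reliability = 6.87 / 7.4 = 0.928.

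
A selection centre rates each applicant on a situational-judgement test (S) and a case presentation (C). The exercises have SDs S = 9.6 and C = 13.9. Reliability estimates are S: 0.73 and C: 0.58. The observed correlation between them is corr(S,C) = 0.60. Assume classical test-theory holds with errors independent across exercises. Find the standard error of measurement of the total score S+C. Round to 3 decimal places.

10.297

Var(total) = 285.37 + 160.128 = 445.498.
True-score variance = 179.339 + 160.128 = 339.467, so reliability = 0.7620.
Error variance = 445.498 − 339.467 = 106.031; SEM = √106.031 = 10.297.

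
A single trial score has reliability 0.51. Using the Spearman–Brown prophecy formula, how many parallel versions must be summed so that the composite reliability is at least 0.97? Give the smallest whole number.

k ≥ ρ*(1−ρ₁)/(ρ₁(1−ρ*)) = 0.97·0.49 / (0.51·0.03) = 31.065.
Smallest integer k = 32.

32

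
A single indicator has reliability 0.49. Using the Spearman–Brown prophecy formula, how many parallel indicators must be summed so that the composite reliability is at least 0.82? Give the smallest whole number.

k ≥ ρ*(1−ρ₁)/(ρ₁(1−ρ*)) = 0.82·0.51 / (0.49·0.18) = 4.741.
Smallest integer k = 5.

5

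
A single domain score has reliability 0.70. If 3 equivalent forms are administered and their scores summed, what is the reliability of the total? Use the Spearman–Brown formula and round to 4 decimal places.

ρ_k = kρ / (1 + (k−1)ρ) = 3·0.70 / (1 + 2·0.70) = 2.100 / 2.400 = 0.8750.

0.8750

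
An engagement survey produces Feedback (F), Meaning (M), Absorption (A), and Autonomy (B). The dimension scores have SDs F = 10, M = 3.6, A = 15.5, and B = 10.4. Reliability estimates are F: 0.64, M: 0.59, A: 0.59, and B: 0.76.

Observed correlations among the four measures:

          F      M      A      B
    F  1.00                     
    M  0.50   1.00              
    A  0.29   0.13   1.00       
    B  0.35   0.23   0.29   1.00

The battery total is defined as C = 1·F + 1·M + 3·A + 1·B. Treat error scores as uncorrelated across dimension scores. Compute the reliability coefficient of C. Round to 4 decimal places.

Var(C) = 10² + 3.6² + 3²·15.5² + 10.4² + 2·[10·3.6·0.50 + 3·10·15.5·0.29 + 10·10.4·0.35 + 3·3.6·15.5·0.13 + 3.6·10.4·0.23 + 3·15.5·10.4·0.29] = 2383.37 + 719.734 = 3103.1.
Because errors are independent across components, Cov(Tᵢ,Tⱼ) = Cov(Xᵢ,Xⱼ); the off-diagonal part of the true-score variance is the same as above.
True-score variance = [10²·0.64 + 3.6²·0.59 + 3²·15.5²·0.59 + 10.4²·0.76] + 719.734 = 1429.58 + 719.734 = 2149.31.
Reliability = 2149.31 / 3103.1 = 0.6926.

0.6926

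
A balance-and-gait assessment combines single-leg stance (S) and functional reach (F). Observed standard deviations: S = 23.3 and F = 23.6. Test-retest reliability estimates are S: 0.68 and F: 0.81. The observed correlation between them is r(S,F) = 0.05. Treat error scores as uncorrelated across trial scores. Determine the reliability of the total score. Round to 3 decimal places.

Var(S+F) = 23.3² + 23.6² + 2·[23.3·23.6·0.05] = 1099.85 + 54.988 = 1154.84.
Under uncorrelated errors the observed covariances equal the true-score covariances, so only the own-variance terms attenuate.
True-score variance = [23.3²·0.68 + 23.6²·0.81] + 54.988 = 820.303 + 54.988 = 875.291.
Reliability = 875.291 / 1154.84 = 0.758.

0.758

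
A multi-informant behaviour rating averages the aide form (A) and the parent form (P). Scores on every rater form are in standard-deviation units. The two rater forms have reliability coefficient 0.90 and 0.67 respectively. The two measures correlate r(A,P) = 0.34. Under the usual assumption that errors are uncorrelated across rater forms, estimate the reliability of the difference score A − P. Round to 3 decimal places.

Var(A−P) = 1 + 1 − 2·0.34 = 2 − 0.68 = 1.32.
Under uncorrelated errors the observed covariances equal the true-score covariances, so only the own-variance terms attenuate.
True-score variance = [0.90 + 0.67] − 0.68 = 1.57 − 0.68 = 0.89.
Reliability = 0.89 / 1.32 = 0.674.

0.674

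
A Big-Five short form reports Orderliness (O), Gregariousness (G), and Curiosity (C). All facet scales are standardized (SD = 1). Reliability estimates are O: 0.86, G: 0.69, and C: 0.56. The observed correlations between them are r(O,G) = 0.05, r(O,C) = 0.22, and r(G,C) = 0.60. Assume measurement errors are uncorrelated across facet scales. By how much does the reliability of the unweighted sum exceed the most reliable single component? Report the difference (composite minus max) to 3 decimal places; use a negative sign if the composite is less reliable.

-0.048

Var(sum) = 3 + 1.74 = 4.74; true-score variance = 2.11 + 1.74 = 3.85; composite reliability = 0.8122.
Max component reliability = 0.8600.
Difference = 0.8122 − 0.8600 = -0.048.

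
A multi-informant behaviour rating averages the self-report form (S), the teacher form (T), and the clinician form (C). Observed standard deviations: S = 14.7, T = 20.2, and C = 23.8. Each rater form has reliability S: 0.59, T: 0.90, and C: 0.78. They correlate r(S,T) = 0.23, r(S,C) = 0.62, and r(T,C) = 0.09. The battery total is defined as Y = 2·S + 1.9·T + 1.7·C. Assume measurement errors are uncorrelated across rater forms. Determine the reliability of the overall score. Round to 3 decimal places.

0.862

Var(Y) = 2²·14.7² + 1.9²·20.2² + 1.7²·23.8² + 2·[3.8·14.7·20.2·0.23 + 3.4·14.7·23.8·0.62 + 3.23·20.2·23.8·0.09] = 3974.4 + 2273.57 = 6247.97.
Under uncorrelated errors the observed covariances equal the true-score covariances, so only the own-variance terms attenuate.
True-score variance = [2²·14.7²·0.59 + 1.9²·20.2²·0.90 + 1.7²·23.8²·0.78] + 2273.57 = 3112.56 + 2273.57 = 5386.14.
Reliability = 5386.14 / 6247.97 = 0.862.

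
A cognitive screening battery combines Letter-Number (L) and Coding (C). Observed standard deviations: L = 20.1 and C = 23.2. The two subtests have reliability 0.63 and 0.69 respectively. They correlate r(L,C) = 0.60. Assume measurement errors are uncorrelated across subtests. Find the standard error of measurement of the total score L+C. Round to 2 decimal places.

17.79

Var(total) = 942.25 + 559.584 = 1501.83.
True-score variance = 625.912 + 559.584 = 1185.5, so reliability = 0.7894.
Error variance = 1501.83 − 1185.5 = 316.338; SEM = √316.338 = 17.79.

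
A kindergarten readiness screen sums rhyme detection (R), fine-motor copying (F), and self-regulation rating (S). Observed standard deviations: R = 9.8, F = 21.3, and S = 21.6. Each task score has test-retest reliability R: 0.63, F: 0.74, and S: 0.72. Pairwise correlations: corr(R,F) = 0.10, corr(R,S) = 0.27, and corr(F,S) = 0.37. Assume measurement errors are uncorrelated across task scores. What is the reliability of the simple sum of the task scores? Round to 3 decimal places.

0.812

Var(R+F+S) = 9.8² + 21.3² + 21.6² + 2·[9.8·21.3·0.10 + 9.8·21.6·0.27 + 21.3·21.6·0.37] = 1016.29 + 496.514 = 1512.8.
Because errors are independent across components, Cov(Tᵢ,Tⱼ) = Cov(Xᵢ,Xⱼ); the off-diagonal part of the true-score variance is the same as above.
True-score variance = [9.8²·0.63 + 21.3²·0.74 + 21.6²·0.72] + 496.514 = 732.159 + 496.514 = 1228.67.
Reliability = 1228.67 / 1512.8 = 0.812.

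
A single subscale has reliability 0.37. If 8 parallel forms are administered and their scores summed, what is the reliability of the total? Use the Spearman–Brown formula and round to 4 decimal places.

0.8245

ρ_k = kρ / (1 + (k−1)ρ) = 8·0.37 / (1 + 7·0.37) = 2.960 / 3.590 = 0.8245.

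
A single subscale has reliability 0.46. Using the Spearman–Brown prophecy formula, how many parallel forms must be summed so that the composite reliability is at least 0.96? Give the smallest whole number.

29

k ≥ ρ*(1−ρ₁)/(ρ₁(1−ρ*)) = 0.96·0.54 / (0.46·0.04) = 28.174.
Smallest integer k = 29.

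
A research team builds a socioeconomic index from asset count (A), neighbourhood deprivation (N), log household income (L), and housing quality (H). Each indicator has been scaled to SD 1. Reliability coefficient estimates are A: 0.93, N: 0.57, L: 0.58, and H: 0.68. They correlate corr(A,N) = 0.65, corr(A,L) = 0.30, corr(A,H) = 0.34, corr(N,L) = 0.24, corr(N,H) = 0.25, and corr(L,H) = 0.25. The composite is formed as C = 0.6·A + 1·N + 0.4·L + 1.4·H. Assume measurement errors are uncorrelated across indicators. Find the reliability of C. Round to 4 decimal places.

Var(C) = 0.6² + 1 + 0.4² + 1.4² + 2·[0.6·0.65 + 0.24·0.30 + 0.84·0.34 + 0.4·0.24 + 1.4·0.25 + 0.56·0.25] = 3.48 + 2.6672 = 6.1472.
With uncorrelated errors the cross-covariances are all true-score covariance, so they carry over unchanged; only the diagonal terms shrink to ρᵢσᵢ².
True-score variance = [0.6²·0.93 + 0.57 + 0.4²·0.58 + 1.4²·0.68] + 2.6672 = 2.3304 + 2.6672 = 4.9976.
Reliability = 4.9976 / 6.1472 = 0.8130.

0.8130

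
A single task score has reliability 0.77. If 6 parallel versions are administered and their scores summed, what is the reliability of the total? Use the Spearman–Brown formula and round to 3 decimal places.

ρ_k = kρ / (1 + (k−1)ρ) = 6·0.77 / (1 + 5·0.77) = 4.620 / 4.850 = 0.953.

0.953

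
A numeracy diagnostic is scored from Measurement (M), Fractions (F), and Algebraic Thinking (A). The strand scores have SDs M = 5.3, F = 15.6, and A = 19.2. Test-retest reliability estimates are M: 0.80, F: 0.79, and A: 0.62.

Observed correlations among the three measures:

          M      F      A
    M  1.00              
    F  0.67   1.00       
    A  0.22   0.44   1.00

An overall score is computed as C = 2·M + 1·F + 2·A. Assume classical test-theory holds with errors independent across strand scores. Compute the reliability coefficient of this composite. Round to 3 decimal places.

Var(C) = 2²·5.3² + 15.6² + 2²·19.2² + 2·[2·5.3·15.6·0.67 + 4·5.3·19.2·0.22 + 2·15.6·19.2·0.44] = 1830.28 + 927.835 = 2758.12.
Because errors are independent across components, Cov(Tᵢ,Tⱼ) = Cov(Xᵢ,Xⱼ); the off-diagonal part of the true-score variance is the same as above.
True-score variance = [2²·5.3²·0.80 + 15.6²·0.79 + 2²·19.2²·0.62] + 927.835 = 1196.37 + 927.835 = 2124.2.
Reliability = 2124.2 / 2758.12 = 0.770.

0.770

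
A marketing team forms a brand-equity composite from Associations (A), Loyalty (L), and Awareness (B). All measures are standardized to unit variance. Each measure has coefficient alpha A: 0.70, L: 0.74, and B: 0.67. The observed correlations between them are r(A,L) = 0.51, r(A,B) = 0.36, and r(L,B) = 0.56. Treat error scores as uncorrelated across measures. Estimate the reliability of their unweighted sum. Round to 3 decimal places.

Var(A+L+B) = 3 + 2·[0.51 + 0.36 + 0.56] = 3 + 2.86 = 5.86.
Because errors are independent across components, Cov(Tᵢ,Tⱼ) = Cov(Xᵢ,Xⱼ); the off-diagonal part of the true-score variance is the same as above.
True-score variance = [0.70 + 0.74 + 0.67] + 2.86 = 2.11 + 2.86 = 4.97.
Reliability = 4.97 / 5.86 = 0.848.

0.848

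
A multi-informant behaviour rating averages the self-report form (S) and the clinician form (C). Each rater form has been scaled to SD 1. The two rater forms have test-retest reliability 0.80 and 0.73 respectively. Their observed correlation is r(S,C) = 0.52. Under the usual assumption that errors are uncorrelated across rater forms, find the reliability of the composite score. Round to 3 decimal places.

Var(S+C) = 2 + 2·[0.52] = 2 + 1.04 = 3.04.
Because errors are independent across components, Cov(Tᵢ,Tⱼ) = Cov(Xᵢ,Xⱼ); the off-diagonal part of the true-score variance is the same as above.
True-score variance = [0.80 + 0.73] + 1.04 = 1.53 + 1.04 = 2.57.
Reliability = 2.57 / 3.04 = 0.845.

0.845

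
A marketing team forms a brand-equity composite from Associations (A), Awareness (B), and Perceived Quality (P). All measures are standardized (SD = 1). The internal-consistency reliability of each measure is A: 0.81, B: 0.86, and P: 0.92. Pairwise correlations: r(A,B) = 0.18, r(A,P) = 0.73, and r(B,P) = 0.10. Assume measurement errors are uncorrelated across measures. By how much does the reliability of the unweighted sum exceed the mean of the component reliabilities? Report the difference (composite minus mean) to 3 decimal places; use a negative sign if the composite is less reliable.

0.055

Var(sum) = 3 + 2.02 = 5.02; true-score variance = 2.59 + 2.02 = 4.61; composite reliability = 0.9183.
Mean component reliability = 0.8633.
Difference = 0.9183 − 0.8633 = 0.055.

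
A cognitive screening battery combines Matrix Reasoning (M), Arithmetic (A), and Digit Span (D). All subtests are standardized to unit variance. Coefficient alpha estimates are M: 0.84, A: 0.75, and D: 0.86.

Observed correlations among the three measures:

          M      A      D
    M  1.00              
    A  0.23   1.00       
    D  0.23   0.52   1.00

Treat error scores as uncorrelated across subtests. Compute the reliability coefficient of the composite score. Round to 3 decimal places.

0.889

Var(M+A+D) = 3 + 2·[0.23 + 0.23 + 0.52] = 3 + 1.96 = 4.96.
Because errors are independent across components, Cov(Tᵢ,Tⱼ) = Cov(Xᵢ,Xⱼ); the off-diagonal part of the true-score variance is the same as above.
True-score variance = [0.84 + 0.75 + 0.86] + 1.96 = 2.45 + 1.96 = 4.41.
Reliability = 4.41 / 4.96 = 0.889.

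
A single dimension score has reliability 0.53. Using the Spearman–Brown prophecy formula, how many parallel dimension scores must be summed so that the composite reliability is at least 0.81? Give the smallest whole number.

k ≥ ρ*(1−ρ₁)/(ρ₁(1−ρ*)) = 0.81·0.47 / (0.53·0.19) = 3.781.
Smallest integer k = 4.

4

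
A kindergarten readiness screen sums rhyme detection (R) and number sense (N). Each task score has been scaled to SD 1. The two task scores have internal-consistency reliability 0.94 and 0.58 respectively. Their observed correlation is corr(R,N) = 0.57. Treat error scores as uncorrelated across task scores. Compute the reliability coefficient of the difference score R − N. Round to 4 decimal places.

Var(R−N) = 1 + 1 − 2·0.57 = 2 − 1.14 = 0.86.
Under uncorrelated errors the observed covariances equal the true-score covariances, so only the own-variance terms attenuate.
True-score variance = [0.94 + 0.58] − 1.14 = 1.52 − 1.14 = 0.38.
Reliability = 0.38 / 0.86 = 0.4419.

0.4419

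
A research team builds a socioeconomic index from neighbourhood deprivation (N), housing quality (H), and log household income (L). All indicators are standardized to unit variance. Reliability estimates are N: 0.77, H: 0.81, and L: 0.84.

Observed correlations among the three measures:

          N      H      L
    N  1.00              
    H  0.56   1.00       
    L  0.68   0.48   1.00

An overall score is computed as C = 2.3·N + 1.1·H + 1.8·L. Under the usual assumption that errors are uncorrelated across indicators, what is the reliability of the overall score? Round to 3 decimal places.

Var(C) = 2.3² + 1.1² + 1.8² + 2·[2.53·0.56 + 4.14·0.68 + 1.98·0.48] = 9.74 + 10.3648 = 20.1048.
With uncorrelated errors the cross-covariances are all true-score covariance, so they carry over unchanged; only the diagonal terms shrink to ρᵢσᵢ².
True-score variance = [2.3²·0.77 + 1.1²·0.81 + 1.8²·0.84] + 10.3648 = 7.775 + 10.3648 = 18.1398.
Reliability = 18.1398 / 20.1048 = 0.902.

0.902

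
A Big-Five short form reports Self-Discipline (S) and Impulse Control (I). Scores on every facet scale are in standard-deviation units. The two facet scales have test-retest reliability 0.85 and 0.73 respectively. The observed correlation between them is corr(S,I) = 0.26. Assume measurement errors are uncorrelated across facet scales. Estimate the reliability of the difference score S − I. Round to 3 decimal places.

0.716

Var(S−I) = 1 + 1 − 2·0.26 = 2 − 0.52 = 1.48.
Because errors are independent across components, Cov(Tᵢ,Tⱼ) = Cov(Xᵢ,Xⱼ); the off-diagonal part of the true-score variance is the same as above.
True-score variance = [0.85 + 0.73] − 0.52 = 1.58 − 0.52 = 1.06.
Reliability = 1.06 / 1.48 = 0.716.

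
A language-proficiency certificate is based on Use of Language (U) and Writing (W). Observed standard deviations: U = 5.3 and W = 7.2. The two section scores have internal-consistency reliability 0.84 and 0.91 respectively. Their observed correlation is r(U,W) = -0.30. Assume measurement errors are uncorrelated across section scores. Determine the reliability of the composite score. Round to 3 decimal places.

0.839

Var(U+W) = 5.3² + 7.2² + 2·[5.3·7.2·(-0.30)] = 79.93 − 22.896 = 57.034.
With uncorrelated errors the cross-covariances are all true-score covariance, so they carry over unchanged; only the diagonal terms shrink to ρᵢσᵢ².
True-score variance = [5.3²·0.84 + 7.2²·0.91] − 22.896 = 70.77 − 22.896 = 47.874.
Reliability = 47.874 / 57.034 = 0.839.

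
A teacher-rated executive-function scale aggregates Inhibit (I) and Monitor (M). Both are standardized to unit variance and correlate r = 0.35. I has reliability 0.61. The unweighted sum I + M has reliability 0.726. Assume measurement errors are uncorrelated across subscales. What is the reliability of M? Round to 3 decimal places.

Var(I+M) = 2 + 2·0.35 = 2.700.
True-score variance = ρ_I + ρ_M + 2·0.35, so 0.726 = (0.61 + ρ_M + 0.70) / 2.700.
ρ_M = 0.726·2.700 − 0.61 − 0.70 = 0.650.

0.650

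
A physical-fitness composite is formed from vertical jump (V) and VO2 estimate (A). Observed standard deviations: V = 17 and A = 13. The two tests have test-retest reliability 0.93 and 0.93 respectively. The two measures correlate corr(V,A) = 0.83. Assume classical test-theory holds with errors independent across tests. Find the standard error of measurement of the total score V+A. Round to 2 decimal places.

5.66

Var(total) = 458 + 366.86 = 824.86.
True-score variance = 425.94 + 366.86 = 792.8, so reliability = 0.9611.
Error variance = 824.86 − 792.8 = 32.06; SEM = √32.06 = 5.66.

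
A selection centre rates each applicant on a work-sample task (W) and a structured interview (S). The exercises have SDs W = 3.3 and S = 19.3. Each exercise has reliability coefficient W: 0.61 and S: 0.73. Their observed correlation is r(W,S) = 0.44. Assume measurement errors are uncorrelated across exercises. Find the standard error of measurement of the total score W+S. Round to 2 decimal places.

Var(total) = 383.38 + 56.0472 = 439.427.
True-score variance = 278.561 + 56.0472 = 334.608, so reliability = 0.7615.
Error variance = 439.427 − 334.608 = 104.819; SEM = √104.819 = 10.24.

10.24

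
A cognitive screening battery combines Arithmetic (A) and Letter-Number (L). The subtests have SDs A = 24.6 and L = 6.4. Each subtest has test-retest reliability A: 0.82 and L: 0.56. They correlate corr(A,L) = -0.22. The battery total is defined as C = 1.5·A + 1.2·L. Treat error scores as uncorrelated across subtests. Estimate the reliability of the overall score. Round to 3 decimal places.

0.791

Var(C) = 1.5²·24.6² + 1.2²·6.4² + 2·[1.8·24.6·6.4·(-0.22)] = 1420.59 − 124.692 = 1295.9.
Under uncorrelated errors the observed covariances equal the true-score covariances, so only the own-variance terms attenuate.
True-score variance = [1.5²·24.6²·0.82 + 1.2²·6.4²·0.56] − 124.692 = 1149.55 − 124.692 = 1024.86.
Reliability = 1024.86 / 1295.9 = 0.791.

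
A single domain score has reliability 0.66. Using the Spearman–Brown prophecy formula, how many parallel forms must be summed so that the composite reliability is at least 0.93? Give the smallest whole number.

7

k ≥ ρ*(1−ρ₁)/(ρ₁(1−ρ*)) = 0.93·0.34 / (0.66·0.07) = 6.844.
Smallest integer k = 7.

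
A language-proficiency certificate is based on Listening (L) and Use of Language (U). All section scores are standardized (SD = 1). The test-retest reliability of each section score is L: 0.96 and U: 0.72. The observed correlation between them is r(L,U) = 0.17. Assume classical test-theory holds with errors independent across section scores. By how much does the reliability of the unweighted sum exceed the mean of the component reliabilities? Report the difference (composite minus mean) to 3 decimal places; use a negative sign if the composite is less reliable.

0.023

Var(sum) = 2 + 0.34 = 2.34; true-score variance = 1.68 + 0.34 = 2.02; composite reliability = 0.8632.
Mean component reliability = 0.8400.
Difference = 0.8632 − 0.8400 = 0.023.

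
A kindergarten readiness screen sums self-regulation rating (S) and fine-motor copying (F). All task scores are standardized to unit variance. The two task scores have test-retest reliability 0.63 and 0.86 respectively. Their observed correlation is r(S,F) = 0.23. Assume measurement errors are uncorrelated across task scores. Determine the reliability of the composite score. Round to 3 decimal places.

0.793

Var(S+F) = 2 + 2·[0.23] = 2 + 0.46 = 2.46.
Under uncorrelated errors the observed covariances equal the true-score covariances, so only the own-variance terms attenuate.
True-score variance = [0.63 + 0.86] + 0.46 = 1.49 + 0.46 = 1.95.
Reliability = 1.95 / 2.46 = 0.793.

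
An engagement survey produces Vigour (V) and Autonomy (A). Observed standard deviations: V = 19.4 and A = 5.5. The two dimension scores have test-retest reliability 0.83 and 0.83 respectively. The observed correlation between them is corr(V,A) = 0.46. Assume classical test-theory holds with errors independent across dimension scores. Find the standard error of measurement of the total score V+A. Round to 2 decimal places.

Var(total) = 406.61 + 98.164 = 504.774.
True-score variance = 337.486 + 98.164 = 435.65, so reliability = 0.8631.
Error variance = 504.774 − 435.65 = 69.1237; SEM = √69.1237 = 8.31.

8.31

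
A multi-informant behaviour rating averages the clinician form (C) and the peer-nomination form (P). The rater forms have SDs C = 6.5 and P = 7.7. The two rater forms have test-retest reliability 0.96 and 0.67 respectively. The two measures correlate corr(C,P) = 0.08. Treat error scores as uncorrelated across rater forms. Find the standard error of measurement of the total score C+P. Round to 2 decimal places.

Var(total) = 101.54 + 8.008 = 109.548.
True-score variance = 80.2843 + 8.008 = 88.2923, so reliability = 0.8060.
Error variance = 109.548 − 88.2923 = 21.2557; SEM = √21.2557 = 4.61.

4.61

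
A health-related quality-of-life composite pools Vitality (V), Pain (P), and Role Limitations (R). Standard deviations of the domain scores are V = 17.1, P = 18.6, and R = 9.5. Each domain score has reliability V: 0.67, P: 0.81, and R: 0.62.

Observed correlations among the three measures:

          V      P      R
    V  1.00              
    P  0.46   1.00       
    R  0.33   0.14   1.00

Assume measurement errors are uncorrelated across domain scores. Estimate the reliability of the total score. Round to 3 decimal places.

Var(V+P+R) = 17.1² + 18.6² + 9.5² + 2·[17.1·18.6·0.46 + 17.1·9.5·0.33 + 18.6·9.5·0.14] = 728.62 + 449.308 = 1177.93.
Because errors are independent across components, Cov(Tᵢ,Tⱼ) = Cov(Xᵢ,Xⱼ); the off-diagonal part of the true-score variance is the same as above.
True-score variance = [17.1²·0.67 + 18.6²·0.81 + 9.5²·0.62] + 449.308 = 532.097 + 449.308 = 981.406.
Reliability = 981.406 / 1177.93 = 0.833.

0.833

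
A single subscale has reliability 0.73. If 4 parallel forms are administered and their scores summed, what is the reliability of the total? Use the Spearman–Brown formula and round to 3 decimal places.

ρ_k = kρ / (1 + (k−1)ρ) = 4·0.73 / (1 + 3·0.73) = 2.920 / 3.190 = 0.915.

0.915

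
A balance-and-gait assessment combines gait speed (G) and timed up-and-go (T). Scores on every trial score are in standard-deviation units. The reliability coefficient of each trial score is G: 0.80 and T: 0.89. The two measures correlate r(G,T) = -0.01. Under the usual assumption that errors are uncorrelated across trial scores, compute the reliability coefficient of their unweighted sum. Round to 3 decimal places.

0.843

Var(G+T) = 2 + 2·[(-0.01)] = 2 − 0.02 = 1.98.
Because errors are independent across components, Cov(Tᵢ,Tⱼ) = Cov(Xᵢ,Xⱼ); the off-diagonal part of the true-score variance is the same as above.
True-score variance = [0.80 + 0.89] − 0.02 = 1.69 − 0.02 = 1.67.
Reliability = 1.67 / 1.98 = 0.843.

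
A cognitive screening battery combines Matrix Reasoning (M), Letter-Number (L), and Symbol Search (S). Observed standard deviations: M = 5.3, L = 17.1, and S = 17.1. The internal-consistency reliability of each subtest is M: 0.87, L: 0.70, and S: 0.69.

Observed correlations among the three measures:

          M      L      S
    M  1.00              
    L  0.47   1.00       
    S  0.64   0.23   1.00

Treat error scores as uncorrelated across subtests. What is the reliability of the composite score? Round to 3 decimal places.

0.808

Var(M+L+S) = 5.3² + 17.1² + 17.1² + 2·[5.3·17.1·0.47 + 5.3·17.1·0.64 + 17.1·17.1·0.23] = 612.91 + 335.707 = 948.617.
With uncorrelated errors the cross-covariances are all true-score covariance, so they carry over unchanged; only the diagonal terms shrink to ρᵢσᵢ².
True-score variance = [5.3²·0.87 + 17.1²·0.70 + 17.1²·0.69] + 335.707 = 430.888 + 335.707 = 766.595.
Reliability = 766.595 / 948.617 = 0.808.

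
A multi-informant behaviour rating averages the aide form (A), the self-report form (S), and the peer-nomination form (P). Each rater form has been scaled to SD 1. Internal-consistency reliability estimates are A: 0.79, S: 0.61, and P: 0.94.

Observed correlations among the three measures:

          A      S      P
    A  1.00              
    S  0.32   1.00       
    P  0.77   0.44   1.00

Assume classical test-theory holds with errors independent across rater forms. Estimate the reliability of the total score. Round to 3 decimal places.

Var(A+S+P) = 3 + 2·[0.32 + 0.77 + 0.44] = 3 + 3.06 = 6.06.
Under uncorrelated errors the observed covariances equal the true-score covariances, so only the own-variance terms attenuate.
True-score variance = [0.79 + 0.61 + 0.94] + 3.06 = 2.34 + 3.06 = 5.4.
Reliability = 5.4 / 6.06 = 0.891.

0.891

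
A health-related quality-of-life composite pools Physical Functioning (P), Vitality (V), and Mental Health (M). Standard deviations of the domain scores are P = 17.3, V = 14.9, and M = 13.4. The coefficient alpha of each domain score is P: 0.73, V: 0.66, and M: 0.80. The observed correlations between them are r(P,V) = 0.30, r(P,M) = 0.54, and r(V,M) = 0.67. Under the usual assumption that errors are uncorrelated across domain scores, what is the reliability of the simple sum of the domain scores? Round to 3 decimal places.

0.860

Var(P+V+M) = 17.3² + 14.9² + 13.4² + 2·[17.3·14.9·0.30 + 17.3·13.4·0.54 + 14.9·13.4·0.67] = 700.86 + 672.572 = 1373.43.
Because errors are independent across components, Cov(Tᵢ,Tⱼ) = Cov(Xᵢ,Xⱼ); the off-diagonal part of the true-score variance is the same as above.
True-score variance = [17.3²·0.73 + 14.9²·0.66 + 13.4²·0.80] + 672.572 = 508.656 + 672.572 = 1181.23.
Reliability = 1181.23 / 1373.43 = 0.860.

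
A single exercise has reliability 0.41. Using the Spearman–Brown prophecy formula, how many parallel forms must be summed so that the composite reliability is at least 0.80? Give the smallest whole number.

6

k ≥ ρ*(1−ρ₁)/(ρ₁(1−ρ*)) = 0.80·0.59 / (0.41·0.20) = 5.756.
Smallest integer k = 6.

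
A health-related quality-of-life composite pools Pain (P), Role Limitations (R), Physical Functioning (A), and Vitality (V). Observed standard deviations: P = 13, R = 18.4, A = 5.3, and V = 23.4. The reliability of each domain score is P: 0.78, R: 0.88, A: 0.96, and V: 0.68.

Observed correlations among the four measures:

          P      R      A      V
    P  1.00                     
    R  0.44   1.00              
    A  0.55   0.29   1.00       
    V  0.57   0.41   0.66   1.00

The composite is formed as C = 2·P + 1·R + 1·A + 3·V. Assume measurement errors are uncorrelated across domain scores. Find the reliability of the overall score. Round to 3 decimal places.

Var(C) = 2²·13² + 18.4² + 5.3² + 3²·23.4² + 2·[2·13·18.4·0.44 + 2·13·5.3·0.55 + 6·13·23.4·0.57 + 18.4·5.3·0.29 + 3·18.4·23.4·0.41 + 3·5.3·23.4·0.66] = 5970.69 + 4260.16 = 10230.8.
Under uncorrelated errors the observed covariances equal the true-score covariances, so only the own-variance terms attenuate.
True-score variance = [2²·13²·0.78 + 18.4²·0.88 + 5.3²·0.96 + 3²·23.4²·0.68] + 4260.16 = 4203.25 + 4260.16 = 8463.4.
Reliability = 8463.4 / 10230.8 = 0.827.

0.827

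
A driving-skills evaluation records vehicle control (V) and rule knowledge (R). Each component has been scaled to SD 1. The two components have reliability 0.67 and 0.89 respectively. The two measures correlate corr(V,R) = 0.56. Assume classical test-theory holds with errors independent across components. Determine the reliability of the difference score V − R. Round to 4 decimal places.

0.5000

Var(V−R) = 1 + 1 − 2·0.56 = 2 − 1.12 = 0.88.
With uncorrelated errors the cross-covariances are all true-score covariance, so they carry over unchanged; only the diagonal terms shrink to ρᵢσᵢ².
True-score variance = [0.67 + 0.89] − 1.12 = 1.56 − 1.12 = 0.44.
Reliability = 0.44 / 0.88 = 0.5000.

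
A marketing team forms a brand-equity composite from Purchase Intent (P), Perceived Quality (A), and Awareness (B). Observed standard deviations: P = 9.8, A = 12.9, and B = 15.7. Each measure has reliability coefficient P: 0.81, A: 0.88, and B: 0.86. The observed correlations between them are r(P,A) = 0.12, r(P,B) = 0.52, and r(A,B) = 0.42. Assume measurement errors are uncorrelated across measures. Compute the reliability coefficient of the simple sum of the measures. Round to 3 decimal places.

Var(P+A+B) = 9.8² + 12.9² + 15.7² + 2·[9.8·12.9·0.12 + 9.8·15.7·0.52 + 12.9·15.7·0.42] = 508.94 + 360.48 = 869.42.
With uncorrelated errors the cross-covariances are all true-score covariance, so they carry over unchanged; only the diagonal terms shrink to ρᵢσᵢ².
True-score variance = [9.8²·0.81 + 12.9²·0.88 + 15.7²·0.86] + 360.48 = 436.215 + 360.48 = 796.695.
Reliability = 796.695 / 869.42 = 0.916.

0.916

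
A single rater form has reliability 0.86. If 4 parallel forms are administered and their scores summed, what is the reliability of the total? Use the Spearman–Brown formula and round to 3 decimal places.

ρ_k = kρ / (1 + (k−1)ρ) = 4·0.86 / (1 + 3·0.86) = 3.440 / 3.580 = 0.961.

0.961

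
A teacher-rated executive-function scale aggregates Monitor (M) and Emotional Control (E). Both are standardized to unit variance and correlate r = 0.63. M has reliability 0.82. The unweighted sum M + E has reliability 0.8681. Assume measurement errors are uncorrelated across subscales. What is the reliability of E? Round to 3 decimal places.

Var(M+E) = 2 + 2·0.63 = 3.260.
True-score variance = ρ_M + ρ_E + 2·0.63, so 0.8681 = (0.82 + ρ_E + 1.26) / 3.260.
ρ_E = 0.8681·3.260 − 0.82 − 1.26 = 0.750.

0.750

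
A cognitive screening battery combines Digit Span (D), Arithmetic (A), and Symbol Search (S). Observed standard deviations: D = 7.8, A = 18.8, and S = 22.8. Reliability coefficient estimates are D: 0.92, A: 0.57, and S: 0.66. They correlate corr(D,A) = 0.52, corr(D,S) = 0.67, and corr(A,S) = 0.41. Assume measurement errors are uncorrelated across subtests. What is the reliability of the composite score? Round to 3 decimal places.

0.801

Var(D+A+S) = 7.8² + 18.8² + 22.8² + 2·[7.8·18.8·0.52 + 7.8·22.8·0.67 + 18.8·22.8·0.41] = 934.12 + 742.296 = 1676.42.
Because errors are independent across components, Cov(Tᵢ,Tⱼ) = Cov(Xᵢ,Xⱼ); the off-diagonal part of the true-score variance is the same as above.
True-score variance = [7.8²·0.92 + 18.8²·0.57 + 22.8²·0.66] + 742.296 = 600.528 + 742.296 = 1342.82.
Reliability = 1342.82 / 1676.42 = 0.801.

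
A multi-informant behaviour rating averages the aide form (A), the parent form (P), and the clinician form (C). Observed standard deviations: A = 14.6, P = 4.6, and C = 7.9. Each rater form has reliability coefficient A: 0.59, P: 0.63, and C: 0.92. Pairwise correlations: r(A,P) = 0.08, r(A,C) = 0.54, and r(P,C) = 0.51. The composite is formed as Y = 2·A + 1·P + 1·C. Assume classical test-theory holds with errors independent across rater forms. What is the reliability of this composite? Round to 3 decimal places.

0.709

Var(Y) = 2²·14.6² + 4.6² + 7.9² + 2·[2·14.6·4.6·0.08 + 2·14.6·7.9·0.54 + 4.6·7.9·0.51] = 936.21 + 307.692 = 1243.9.
Because errors are independent across components, Cov(Tᵢ,Tⱼ) = Cov(Xᵢ,Xⱼ); the off-diagonal part of the true-score variance is the same as above.
True-score variance = [2²·14.6²·0.59 + 4.6²·0.63 + 7.9²·0.92] + 307.692 = 573.806 + 307.692 = 881.498.
Reliability = 881.498 / 1243.9 = 0.709.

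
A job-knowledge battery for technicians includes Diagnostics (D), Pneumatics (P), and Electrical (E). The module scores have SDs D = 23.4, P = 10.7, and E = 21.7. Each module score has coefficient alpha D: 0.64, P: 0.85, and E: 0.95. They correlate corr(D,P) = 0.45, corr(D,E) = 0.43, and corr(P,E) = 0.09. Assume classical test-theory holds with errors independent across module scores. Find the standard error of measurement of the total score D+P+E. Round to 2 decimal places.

Var(total) = 1132.94 + 703.827 = 1836.77.
True-score variance = 895.1 + 703.827 = 1598.93, so reliability = 0.8705.
Error variance = 1836.77 − 1598.93 = 237.84; SEM = √237.84 = 15.42.

15.42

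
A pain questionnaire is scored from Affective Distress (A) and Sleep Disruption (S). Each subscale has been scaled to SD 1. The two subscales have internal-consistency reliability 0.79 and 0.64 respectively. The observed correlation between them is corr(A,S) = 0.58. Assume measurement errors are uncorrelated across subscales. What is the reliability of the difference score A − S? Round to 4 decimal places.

Var(A−S) = 1 + 1 − 2·0.58 = 2 − 1.16 = 0.84.
Under uncorrelated errors the observed covariances equal the true-score covariances, so only the own-variance terms attenuate.
True-score variance = [0.79 + 0.64] − 1.16 = 1.43 − 1.16 = 0.27.
Reliability = 0.27 / 0.84 = 0.3214.

0.3214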